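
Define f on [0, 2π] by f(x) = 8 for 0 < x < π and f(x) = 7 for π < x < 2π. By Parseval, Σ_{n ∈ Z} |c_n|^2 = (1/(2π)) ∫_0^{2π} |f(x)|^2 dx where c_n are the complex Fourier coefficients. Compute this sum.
Σ |c_n|^2 = 113/2

Parseval equates the L^2 energy of f (normalised by 1/(2π)) with the ℓ^2 sum of its Fourier coefficients: (1/(2π)) ∫_0^{2π} |f|^2 = Σ |c_n|^2.
Compute the left side: (1/(2π)) [∫_0^π 8^2 dx + ∫_π^{2π} 7^2 dx] = (1/(2π)) · (64π + 49π) = (64 + 49)/2 = 113/2.
So Σ_{n ∈ Z} |c_n|^2 = 113/2.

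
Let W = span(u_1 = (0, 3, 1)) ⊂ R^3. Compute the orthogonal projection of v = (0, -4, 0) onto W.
proj_W(v) = (0, -18/5, -6/5)

Set up U = [u_1 | ... | u_1] ∈ R^(3×1). The projector onto W = col(U) is P = U (U^T U)^(-1) U^T.
Compute U^T U =
  [10],
and U^T v = (-12).
Solve U^T U · c = U^T v for the coefficients: c = (-6/5). The projection is proj_W(v) = U c.
Check: (v - proj_W(v)) · u_1 = 0  (should be 0).
Result: proj_W(v) = (0, -18/5, -6/5).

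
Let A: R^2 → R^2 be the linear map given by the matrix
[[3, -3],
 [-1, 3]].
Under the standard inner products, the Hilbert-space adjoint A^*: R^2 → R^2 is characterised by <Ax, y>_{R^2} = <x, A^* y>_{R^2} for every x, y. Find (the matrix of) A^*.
A^* = A^T =
[[3, -1],
 [-3, 3]]

For real matrices with standard dot products, the defining identity <Ax, y> = <x, A^* y> gives (Ax)^T y = x^T (A^*) y, i.e. x^T A^T y = x^T (A^*) y. Since this holds for all x, y, we must have A^* = A^T. Therefore
A^* =
[[3, -1],
 [-3, 3]].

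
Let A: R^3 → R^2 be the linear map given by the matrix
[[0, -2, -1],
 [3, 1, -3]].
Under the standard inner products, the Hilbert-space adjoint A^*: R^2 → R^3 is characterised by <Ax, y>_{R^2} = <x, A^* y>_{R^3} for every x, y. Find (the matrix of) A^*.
A^* = A^T =
[[0, 3],
 [-2, 1],
 [-1, -3]]

For real matrices with standard dot products, the defining identity <Ax, y> = <x, A^* y> gives (Ax)^T y = x^T (A^*) y, i.e. x^T A^T y = x^T (A^*) y. Since this holds for all x, y, we must have A^* = A^T. Therefore
A^* =
[[0, 3],
 [-2, 1],
 [-1, -3]].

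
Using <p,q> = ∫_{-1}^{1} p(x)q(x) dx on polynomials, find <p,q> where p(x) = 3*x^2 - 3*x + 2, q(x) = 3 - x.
<p,q> = 20

Expand the product: p(x)·q(x) = -3*x^3 + 12*x^2 - 11*x + 6.
∫_{-1}^{1} of each monomial x^k gives [2/(k+1) if k even, 0 if k odd]. Integrating term-by-term (or equivalently evaluating the antiderivative F(x) = -3*x^4/4 + 4*x^3 - 11*x^2/2 + 6*x at the endpoints):
  F(1) − F(−1) = 15/4 − (-65/4) = 20.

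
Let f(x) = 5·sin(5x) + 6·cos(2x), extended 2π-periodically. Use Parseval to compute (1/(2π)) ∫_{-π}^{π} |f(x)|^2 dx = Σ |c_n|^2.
Σ |c_n|^2 = 61/2

Expand |f|^2 and use orthogonality of {sin(nx), cos(mx)} on [-π, π]:
  ∫_{-π}^{π} sin(nx)^2 dx = π, ∫ cos(mx)^2 dx = π, and cross terms integrate to 0.
So ∫_{-π}^{π} f(x)^2 dx = 5^2 · π + 6^2 · π = (25 + 36)π.
Divide by 2π: (25 + 36)/2 = 61/2.
By Parseval, this equals Σ |c_n|^2.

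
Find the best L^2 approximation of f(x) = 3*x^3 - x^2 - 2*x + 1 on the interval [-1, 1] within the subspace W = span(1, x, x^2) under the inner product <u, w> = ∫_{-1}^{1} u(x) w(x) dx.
g(x) = -x^2 - x/5 + 1

The best approximation g ∈ W is the orthogonal projection of f onto W. Writing g = a_0 + a_1 x + a_2 x^2, the coefficients solve the normal equations G · a = b where
  G_{ij} = <φ_i, φ_j> and b_i = <f, φ_i>, with φ_0 = 1, φ_1 = x, φ_2 = x^2.
G =
  [2, 0, 2/3]
  [0, 2/3, 0]
  [2/3, 0, 2/5],
b = (4/3, -2/15, 4/15).
Solving gives a_0 = 1, a_1 = -1/5, a_2 = -1, so
  g(x) = -x^2 - x/5 + 1.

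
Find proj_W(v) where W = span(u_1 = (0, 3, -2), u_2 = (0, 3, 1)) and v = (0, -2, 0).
proj_W(v) = (0, -2, 0)

Set up U = [u_1 | ... | u_2] ∈ R^(3×2). The projector onto W = col(U) is P = U (U^T U)^(-1) U^T.
Compute U^T U =
  [13, 7]
  [7, 10],
and U^T v = (-6, -6).
Solve U^T U · c = U^T v for the coefficients: c = (-2/9, -4/9). The projection is proj_W(v) = U c.
Check: (v - proj_W(v)) · u_1 = 0  (should be 0).
Check: (v - proj_W(v)) · u_2 = 0  (should be 0).
Result: proj_W(v) = (0, -2, 0).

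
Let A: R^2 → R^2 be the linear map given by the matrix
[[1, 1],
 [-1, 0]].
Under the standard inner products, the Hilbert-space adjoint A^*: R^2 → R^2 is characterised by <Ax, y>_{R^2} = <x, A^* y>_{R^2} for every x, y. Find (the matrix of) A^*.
A^* = A^T =
[[1, -1],
 [1, 0]]

For real matrices with standard dot products, the defining identity <Ax, y> = <x, A^* y> gives (Ax)^T y = x^T (A^*) y, i.e. x^T A^T y = x^T (A^*) y. Since this holds for all x, y, we must have A^* = A^T. Therefore
A^* =
[[1, -1],
 [1, 0]].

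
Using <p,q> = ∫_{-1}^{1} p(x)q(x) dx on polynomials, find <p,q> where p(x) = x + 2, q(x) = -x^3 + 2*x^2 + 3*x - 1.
<p,q> = 4/15

Expand the product: p(x)·q(x) = -x^4 + 7*x^2 + 5*x - 2.
∫_{-1}^{1} of each monomial x^k gives [2/(k+1) if k even, 0 if k odd]. Integrating term-by-term (or equivalently evaluating the antiderivative F(x) = -x^5/5 + 7*x^3/3 + 5*x^2/2 - 2*x at the endpoints):
  F(1) − F(−1) = 79/30 − (71/30) = 4/15.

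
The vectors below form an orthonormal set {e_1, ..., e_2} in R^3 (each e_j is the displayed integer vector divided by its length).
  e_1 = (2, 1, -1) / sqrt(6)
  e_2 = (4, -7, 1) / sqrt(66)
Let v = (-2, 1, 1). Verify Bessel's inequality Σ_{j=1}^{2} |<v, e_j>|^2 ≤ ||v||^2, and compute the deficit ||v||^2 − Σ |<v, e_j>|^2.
Σ |<v, e_j>|^2 = 62/11; ||v||^2 = 6; deficit = 4/11

Write each e_j = u_j / sqrt(<u_j, u_j>) where u_j is the displayed integer vector. Then <v, e_j> = <v, u_j> / sqrt(<u_j, u_j>), so |<v, e_j>|^2 = <v, u_j>^2 / <u_j, u_j>.
Coefficients: <v, e_1> = -4/sqrt(6), <v, e_2> = -14/sqrt(66).
Square and sum: Σ |<v, e_j>|^2 = 62/11.
Compute ||v||^2 = v·v = 6.
Deficit = 6 − 62/11 = 4/11 ≥ 0, confirming Bessel's inequality. (The deficit equals ||v − Σ <v,e_j> e_j||^2, the squared distance from v to span{e_j}.)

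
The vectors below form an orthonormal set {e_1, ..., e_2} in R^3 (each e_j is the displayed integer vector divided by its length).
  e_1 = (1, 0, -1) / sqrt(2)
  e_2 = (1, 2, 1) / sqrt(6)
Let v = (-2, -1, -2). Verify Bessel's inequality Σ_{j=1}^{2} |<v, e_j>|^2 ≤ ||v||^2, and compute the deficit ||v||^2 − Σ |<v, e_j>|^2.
Σ |<v, e_j>|^2 = 6; ||v||^2 = 9; deficit = 3

Write each e_j = u_j / sqrt(<u_j, u_j>) where u_j is the displayed integer vector. Then <v, e_j> = <v, u_j> / sqrt(<u_j, u_j>), so |<v, e_j>|^2 = <v, u_j>^2 / <u_j, u_j>.
Coefficients: <v, e_1> = 0/sqrt(2), <v, e_2> = -6/sqrt(6).
Square and sum: Σ |<v, e_j>|^2 = 6.
Compute ||v||^2 = v·v = 9.
Deficit = 9 − 6 = 3 ≥ 0, confirming Bessel's inequality. (The deficit equals ||v − Σ <v,e_j> e_j||^2, the squared distance from v to span{e_j}.)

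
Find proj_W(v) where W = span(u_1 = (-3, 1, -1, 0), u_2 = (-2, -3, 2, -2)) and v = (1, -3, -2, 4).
proj_W(v) = (339/230, 37/115, -1/10, 51/115)

Set up U = [u_1 | ... | u_2] ∈ R^(4×2). The projector onto W = col(U) is P = U (U^T U)^(-1) U^T.
Compute U^T U =
  [11, 1]
  [1, 21],
and U^T v = (-4, -5).
Solve U^T U · c = U^T v for the coefficients: c = (-79/230, -51/230). The projection is proj_W(v) = U c.
Check: (v - proj_W(v)) · u_1 = 0  (should be 0).
Check: (v - proj_W(v)) · u_2 = 0  (should be 0).
Result: proj_W(v) = (339/230, 37/115, -1/10, 51/115).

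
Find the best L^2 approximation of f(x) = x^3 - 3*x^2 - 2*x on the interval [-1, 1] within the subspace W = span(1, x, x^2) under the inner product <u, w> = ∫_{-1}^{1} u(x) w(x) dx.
g(x) = -3*x^2 - 7*x/5

The best approximation g ∈ W is the orthogonal projection of f onto W. Writing g = a_0 + a_1 x + a_2 x^2, the coefficients solve the normal equations G · a = b where
  G_{ij} = <φ_i, φ_j> and b_i = <f, φ_i>, with φ_0 = 1, φ_1 = x, φ_2 = x^2.
G =
  [2, 0, 2/3]
  [0, 2/3, 0]
  [2/3, 0, 2/5],
b = (-2, -14/15, -6/5).
Solving gives a_0 = 0, a_1 = -7/5, a_2 = -3, so
  g(x) = -3*x^2 - 7*x/5.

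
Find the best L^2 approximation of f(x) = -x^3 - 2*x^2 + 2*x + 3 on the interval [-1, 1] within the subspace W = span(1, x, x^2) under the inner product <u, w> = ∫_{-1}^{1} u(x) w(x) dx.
g(x) = -2*x^2 + 7*x/5 + 3

The best approximation g ∈ W is the orthogonal projection of f onto W. Writing g = a_0 + a_1 x + a_2 x^2, the coefficients solve the normal equations G · a = b where
  G_{ij} = <φ_i, φ_j> and b_i = <f, φ_i>, with φ_0 = 1, φ_1 = x, φ_2 = x^2.
G =
  [2, 0, 2/3]
  [0, 2/3, 0]
  [2/3, 0, 2/5],
b = (14/3, 14/15, 6/5).
Solving gives a_0 = 3, a_1 = 7/5, a_2 = -2, so
  g(x) = -2*x^2 + 7*x/5 + 3.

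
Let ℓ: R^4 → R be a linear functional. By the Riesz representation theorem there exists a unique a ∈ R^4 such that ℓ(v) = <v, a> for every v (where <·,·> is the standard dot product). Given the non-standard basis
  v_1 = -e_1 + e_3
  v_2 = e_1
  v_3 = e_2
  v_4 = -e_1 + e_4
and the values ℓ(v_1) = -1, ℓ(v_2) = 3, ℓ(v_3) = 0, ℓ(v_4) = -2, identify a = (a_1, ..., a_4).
a = (3, 0, 2, 1)

Write a = (a_1, ..., a_4) in the standard basis. For each basis vector v_i, ℓ(v_i) = <v_i, a> is a linear equation in the a_j's. Collect the n equations into a matrix system V a = ℓ, where row i of V is v_i (expressed in the standard basis). Since V is invertible (lower-triangular with 1s on the diagonal, up to permutation), solve by back-substitution:
  V =
[[-1, 0, 1, 0],
 [1, 0, 0, 0],
 [0, 1, 0, 0],
 [-1, 0, 0, 1]]
  V a = (-1, 3, 0, -2)
Solving gives a = (3, 0, 2, 1).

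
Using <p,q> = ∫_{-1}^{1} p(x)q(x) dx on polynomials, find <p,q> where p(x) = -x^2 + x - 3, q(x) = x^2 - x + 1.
<p,q> = -146/15

Expand the product: p(x)·q(x) = -x^4 + 2*x^3 - 5*x^2 + 4*x - 3.
∫_{-1}^{1} of each monomial x^k gives [2/(k+1) if k even, 0 if k odd]. Integrating term-by-term (or equivalently evaluating the antiderivative F(x) = -x^5/5 + x^4/2 - 5*x^3/3 + 2*x^2 - 3*x at the endpoints):
  F(1) − F(−1) = -71/30 − (221/30) = -146/15.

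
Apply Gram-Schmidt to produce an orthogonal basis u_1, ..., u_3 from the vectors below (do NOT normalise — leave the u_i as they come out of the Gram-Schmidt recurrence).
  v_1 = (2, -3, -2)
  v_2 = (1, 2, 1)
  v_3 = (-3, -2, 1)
Orthogonal basis:
  u_1 = (2, -3, -2)
  u_2 = (29/17, 16/17, 5/17)
  u_3 = (2/11, -8/11, 14/11)

Apply the Gram-Schmidt recurrence
  u_1 = v_1
  u_i = v_i − Σ_{j<i} ((v_i · u_j) / (u_j · u_j)) · u_j.

Step by step this gives:
  u_1 = (2, -3, -2)
  u_2 = (29/17, 16/17, 5/17)
  u_3 = (2/11, -8/11, 14/11)

Orthogonality check:
  u_2 · u_1 = 0 (should be 0)
  u_3 · u_1 = 0 (should be 0)
  u_3 · u_2 = 0 (should be 0)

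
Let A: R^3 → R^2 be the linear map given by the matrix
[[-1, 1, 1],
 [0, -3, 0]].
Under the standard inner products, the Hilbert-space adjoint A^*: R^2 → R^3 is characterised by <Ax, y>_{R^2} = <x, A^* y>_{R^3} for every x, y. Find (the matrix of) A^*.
A^* = A^T =
[[-1, 0],
 [1, -3],
 [1, 0]]

For real matrices with standard dot products, the defining identity <Ax, y> = <x, A^* y> gives (Ax)^T y = x^T (A^*) y, i.e. x^T A^T y = x^T (A^*) y. Since this holds for all x, y, we must have A^* = A^T. Therefore
A^* =
[[-1, 0],
 [1, -3],
 [1, 0]].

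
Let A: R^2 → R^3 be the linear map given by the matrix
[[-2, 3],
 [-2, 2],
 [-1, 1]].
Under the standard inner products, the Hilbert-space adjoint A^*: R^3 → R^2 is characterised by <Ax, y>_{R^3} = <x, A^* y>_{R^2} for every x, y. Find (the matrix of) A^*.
A^* = A^T =
[[-2, -2, -1],
 [3, 2, 1]]

For real matrices with standard dot products, the defining identity <Ax, y> = <x, A^* y> gives (Ax)^T y = x^T (A^*) y, i.e. x^T A^T y = x^T (A^*) y. Since this holds for all x, y, we must have A^* = A^T. Therefore
A^* =
[[-2, -2, -1],
 [3, 2, 1]].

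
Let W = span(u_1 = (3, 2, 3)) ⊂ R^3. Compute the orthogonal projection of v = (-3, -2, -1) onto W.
proj_W(v) = (-24/11, -16/11, -24/11)

Set up U = [u_1 | ... | u_1] ∈ R^(3×1). The projector onto W = col(U) is P = U (U^T U)^(-1) U^T.
Compute U^T U =
  [22],
and U^T v = (-16).
Solve U^T U · c = U^T v for the coefficients: c = (-8/11). The projection is proj_W(v) = U c.
Check: (v - proj_W(v)) · u_1 = 0  (should be 0).
Result: proj_W(v) = (-24/11, -16/11, -24/11).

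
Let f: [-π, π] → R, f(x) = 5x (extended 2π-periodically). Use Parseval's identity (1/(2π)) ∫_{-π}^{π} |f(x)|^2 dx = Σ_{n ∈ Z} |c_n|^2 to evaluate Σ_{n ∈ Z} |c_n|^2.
Σ |c_n|^2 = 25π^2/3

Expand and integrate term by term over [-π, π]:
  ∫ (5x)^2 dx = 25·(2π^3/3); ∫ 2·5·(0)·x dx = 0 (odd integrand); ∫ 0^2 dx = 0·2π.
So (1/(2π)) ∫_{-π}^{π} (5x)^2 dx = 25π^2/3 + 0 = 25π^2/3.
Parseval ⇒ Σ |c_n|^2 = 25π^2/3.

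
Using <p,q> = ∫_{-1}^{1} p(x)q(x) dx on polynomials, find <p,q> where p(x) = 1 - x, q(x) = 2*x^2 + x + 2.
<p,q> = 14/3

Expand the product: p(x)·q(x) = -2*x^3 + x^2 - x + 2.
∫_{-1}^{1} of each monomial x^k gives [2/(k+1) if k even, 0 if k odd]. Integrating term-by-term (or equivalently evaluating the antiderivative F(x) = -x^4/2 + x^3/3 - x^2/2 + 2*x at the endpoints):
  F(1) − F(−1) = 4/3 − (-10/3) = 14/3.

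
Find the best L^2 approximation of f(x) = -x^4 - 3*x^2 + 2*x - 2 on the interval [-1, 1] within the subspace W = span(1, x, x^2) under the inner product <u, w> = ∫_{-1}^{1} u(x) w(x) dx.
g(x) = -27*x^2/7 + 2*x - 67/35

The best approximation g ∈ W is the orthogonal projection of f onto W. Writing g = a_0 + a_1 x + a_2 x^2, the coefficients solve the normal equations G · a = b where
  G_{ij} = <φ_i, φ_j> and b_i = <f, φ_i>, with φ_0 = 1, φ_1 = x, φ_2 = x^2.
G =
  [2, 0, 2/3]
  [0, 2/3, 0]
  [2/3, 0, 2/5],
b = (-32/5, 4/3, -296/105).
Solving gives a_0 = -67/35, a_1 = 2, a_2 = -27/7, so
  g(x) = -27*x^2/7 + 2*x - 67/35.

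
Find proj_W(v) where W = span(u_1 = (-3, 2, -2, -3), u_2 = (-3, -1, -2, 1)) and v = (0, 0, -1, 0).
proj_W(v) = (-75/163, -4/163, -50/163, -3/163)

Set up U = [u_1 | ... | u_2] ∈ R^(4×2). The projector onto W = col(U) is P = U (U^T U)^(-1) U^T.
Compute U^T U =
  [26, 8]
  [8, 15],
and U^T v = (2, 2).
Solve U^T U · c = U^T v for the coefficients: c = (7/163, 18/163). The projection is proj_W(v) = U c.
Check: (v - proj_W(v)) · u_1 = 0  (should be 0).
Check: (v - proj_W(v)) · u_2 = 0  (should be 0).
Result: proj_W(v) = (-75/163, -4/163, -50/163, -3/163).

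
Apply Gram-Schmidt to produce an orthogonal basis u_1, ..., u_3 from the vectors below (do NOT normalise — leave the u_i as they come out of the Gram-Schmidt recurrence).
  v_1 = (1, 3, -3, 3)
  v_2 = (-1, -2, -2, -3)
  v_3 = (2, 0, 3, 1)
Orthogonal basis:
  u_1 = (1, 3, -3, 3)
  u_2 = (-9/14, -13/14, -43/14, -27/14)
  u_3 = (321/202, -75/202, -15/202, -47/202)

Apply the Gram-Schmidt recurrence
  u_1 = v_1
  u_i = v_i − Σ_{j<i} ((v_i · u_j) / (u_j · u_j)) · u_j.

Step by step this gives:
  u_1 = (1, 3, -3, 3)
  u_2 = (-9/14, -13/14, -43/14, -27/14)
  u_3 = (321/202, -75/202, -15/202, -47/202)

Orthogonality check:
  u_2 · u_1 = 0 (should be 0)
  u_3 · u_1 = 0 (should be 0)
  u_3 · u_2 = 0 (should be 0)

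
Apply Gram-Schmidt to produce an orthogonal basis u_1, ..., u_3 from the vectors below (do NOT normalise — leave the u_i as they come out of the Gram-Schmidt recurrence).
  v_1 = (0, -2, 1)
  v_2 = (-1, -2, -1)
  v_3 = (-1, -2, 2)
Orthogonal basis:
  u_1 = (0, -2, 1)
  u_2 = (-1, -4/5, -8/5)
  u_3 = (-8/7, 2/7, 4/7)

Apply the Gram-Schmidt recurrence
  u_1 = v_1
  u_i = v_i − Σ_{j<i} ((v_i · u_j) / (u_j · u_j)) · u_j.

Step by step this gives:
  u_1 = (0, -2, 1)
  u_2 = (-1, -4/5, -8/5)
  u_3 = (-8/7, 2/7, 4/7)

Orthogonality check:
  u_2 · u_1 = 0 (should be 0)
  u_3 · u_1 = 0 (should be 0)
  u_3 · u_2 = 0 (should be 0)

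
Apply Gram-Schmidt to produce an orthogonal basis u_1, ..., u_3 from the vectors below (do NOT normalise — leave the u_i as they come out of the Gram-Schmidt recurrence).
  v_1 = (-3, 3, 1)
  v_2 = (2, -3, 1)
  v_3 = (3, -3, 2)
Orthogonal basis:
  u_1 = (-3, 3, 1)
  u_2 = (-4/19, -15/19, 33/19)
  u_3 = (27/35, 9/14, 27/70)

Apply the Gram-Schmidt recurrence
  u_1 = v_1
  u_i = v_i − Σ_{j<i} ((v_i · u_j) / (u_j · u_j)) · u_j.

Step by step this gives:
  u_1 = (-3, 3, 1)
  u_2 = (-4/19, -15/19, 33/19)
  u_3 = (27/35, 9/14, 27/70)

Orthogonality check:
  u_2 · u_1 = 0 (should be 0)
  u_3 · u_1 = 0 (should be 0)
  u_3 · u_2 = 0 (should be 0)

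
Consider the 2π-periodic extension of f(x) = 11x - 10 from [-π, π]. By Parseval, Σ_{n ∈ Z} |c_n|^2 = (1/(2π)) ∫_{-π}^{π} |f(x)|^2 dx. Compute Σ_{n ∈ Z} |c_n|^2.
Σ |c_n|^2 = 121π^2/3 + 100

Expand and integrate term by term over [-π, π]:
  ∫ (11x)^2 dx = 121·(2π^3/3); ∫ 2·11·(-10)·x dx = 0 (odd integrand); ∫ (-10)^2 dx = 100·2π.
So (1/(2π)) ∫_{-π}^{π} (11x - 10)^2 dx = 121π^2/3 + 100 = 121π^2/3 + 100.
Parseval ⇒ Σ |c_n|^2 = 121π^2/3 + 100.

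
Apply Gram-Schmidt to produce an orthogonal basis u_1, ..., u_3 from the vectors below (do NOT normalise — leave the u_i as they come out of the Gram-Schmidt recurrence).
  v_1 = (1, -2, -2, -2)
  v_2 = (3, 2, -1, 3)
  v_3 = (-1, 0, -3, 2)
Orthogonal basis:
  u_1 = (1, -2, -2, -2)
  u_2 = (44/13, 16/13, -23/13, 29/13)
  u_3 = (-288/137, -30/137, -633/274, 405/274)

Apply the Gram-Schmidt recurrence
  u_1 = v_1
  u_i = v_i − Σ_{j<i} ((v_i · u_j) / (u_j · u_j)) · u_j.

Step by step this gives:
  u_1 = (1, -2, -2, -2)
  u_2 = (44/13, 16/13, -23/13, 29/13)
  u_3 = (-288/137, -30/137, -633/274, 405/274)

Orthogonality check:
  u_2 · u_1 = 0 (should be 0)
  u_3 · u_1 = 0 (should be 0)
  u_3 · u_2 = 0 (should be 0)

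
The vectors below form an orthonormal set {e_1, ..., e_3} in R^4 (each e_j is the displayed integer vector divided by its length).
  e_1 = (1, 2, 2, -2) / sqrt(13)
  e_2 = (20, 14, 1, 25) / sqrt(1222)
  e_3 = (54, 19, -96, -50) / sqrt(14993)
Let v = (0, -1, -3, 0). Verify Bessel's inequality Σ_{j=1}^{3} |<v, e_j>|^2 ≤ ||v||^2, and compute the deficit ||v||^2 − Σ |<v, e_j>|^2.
Σ |<v, e_j>|^2 = 6371/638; ||v||^2 = 10; deficit = 9/638

Write each e_j = u_j / sqrt(<u_j, u_j>) where u_j is the displayed integer vector. Then <v, e_j> = <v, u_j> / sqrt(<u_j, u_j>), so |<v, e_j>|^2 = <v, u_j>^2 / <u_j, u_j>.
Coefficients: <v, e_1> = -8/sqrt(13), <v, e_2> = -17/sqrt(1222), <v, e_3> = 269/sqrt(14993).
Square and sum: Σ |<v, e_j>|^2 = 6371/638.
Compute ||v||^2 = v·v = 10.
Deficit = 10 − 6371/638 = 9/638 ≥ 0, confirming Bessel's inequality. (The deficit equals ||v − Σ <v,e_j> e_j||^2, the squared distance from v to span{e_j}.)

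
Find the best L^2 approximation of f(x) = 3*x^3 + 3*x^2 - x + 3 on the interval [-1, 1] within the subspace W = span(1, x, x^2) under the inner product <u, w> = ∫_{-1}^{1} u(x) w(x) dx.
g(x) = 3*x^2 + 4*x/5 + 3

The best approximation g ∈ W is the orthogonal projection of f onto W. Writing g = a_0 + a_1 x + a_2 x^2, the coefficients solve the normal equations G · a = b where
  G_{ij} = <φ_i, φ_j> and b_i = <f, φ_i>, with φ_0 = 1, φ_1 = x, φ_2 = x^2.
G =
  [2, 0, 2/3]
  [0, 2/3, 0]
  [2/3, 0, 2/5],
b = (8, 8/15, 16/5).
Solving gives a_0 = 3, a_1 = 4/5, a_2 = 3, so
  g(x) = 3*x^2 + 4*x/5 + 3.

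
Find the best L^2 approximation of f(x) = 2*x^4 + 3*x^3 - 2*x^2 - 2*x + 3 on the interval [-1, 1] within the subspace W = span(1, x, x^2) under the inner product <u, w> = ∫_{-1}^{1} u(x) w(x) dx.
g(x) = -2*x^2/7 - x/5 + 99/35

The best approximation g ∈ W is the orthogonal projection of f onto W. Writing g = a_0 + a_1 x + a_2 x^2, the coefficients solve the normal equations G · a = b where
  G_{ij} = <φ_i, φ_j> and b_i = <f, φ_i>, with φ_0 = 1, φ_1 = x, φ_2 = x^2.
G =
  [2, 0, 2/3]
  [0, 2/3, 0]
  [2/3, 0, 2/5],
b = (82/15, -2/15, 62/35).
Solving gives a_0 = 99/35, a_1 = -1/5, a_2 = -2/7, so
  g(x) = -2*x^2/7 - x/5 + 99/35.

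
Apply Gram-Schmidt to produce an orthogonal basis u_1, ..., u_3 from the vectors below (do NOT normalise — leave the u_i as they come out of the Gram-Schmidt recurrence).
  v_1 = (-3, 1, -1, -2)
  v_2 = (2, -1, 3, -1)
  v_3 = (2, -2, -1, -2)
Orthogonal basis:
  u_1 = (-3, 1, -1, -2)
  u_2 = (2/5, -7/15, 37/15, -31/15)
  u_3 = (205/161, -38/23, -319/161, -281/161)

Apply the Gram-Schmidt recurrence
  u_1 = v_1
  u_i = v_i − Σ_{j<i} ((v_i · u_j) / (u_j · u_j)) · u_j.

Step by step this gives:
  u_1 = (-3, 1, -1, -2)
  u_2 = (2/5, -7/15, 37/15, -31/15)
  u_3 = (205/161, -38/23, -319/161, -281/161)

Orthogonality check:
  u_2 · u_1 = 0 (should be 0)
  u_3 · u_1 = 0 (should be 0)
  u_3 · u_2 = 0 (should be 0)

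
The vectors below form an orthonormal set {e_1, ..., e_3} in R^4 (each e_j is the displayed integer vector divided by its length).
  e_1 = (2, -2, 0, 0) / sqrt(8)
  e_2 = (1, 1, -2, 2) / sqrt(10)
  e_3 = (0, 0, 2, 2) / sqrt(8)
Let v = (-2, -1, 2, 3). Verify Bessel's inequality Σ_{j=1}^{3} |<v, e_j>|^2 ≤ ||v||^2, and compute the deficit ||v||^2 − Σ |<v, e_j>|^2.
Σ |<v, e_j>|^2 = 131/10; ||v||^2 = 18; deficit = 49/10

Write each e_j = u_j / sqrt(<u_j, u_j>) where u_j is the displayed integer vector. Then <v, e_j> = <v, u_j> / sqrt(<u_j, u_j>), so |<v, e_j>|^2 = <v, u_j>^2 / <u_j, u_j>.
Coefficients: <v, e_1> = -2/sqrt(8), <v, e_2> = -1/sqrt(10), <v, e_3> = 10/sqrt(8).
Square and sum: Σ |<v, e_j>|^2 = 131/10.
Compute ||v||^2 = v·v = 18.
Deficit = 18 − 131/10 = 49/10 ≥ 0, confirming Bessel's inequality. (The deficit equals ||v − Σ <v,e_j> e_j||^2, the squared distance from v to span{e_j}.)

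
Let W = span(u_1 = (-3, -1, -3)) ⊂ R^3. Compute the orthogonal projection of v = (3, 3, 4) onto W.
proj_W(v) = (72/19, 24/19, 72/19)

Set up U = [u_1 | ... | u_1] ∈ R^(3×1). The projector onto W = col(U) is P = U (U^T U)^(-1) U^T.
Compute U^T U =
  [19],
and U^T v = (-24).
Solve U^T U · c = U^T v for the coefficients: c = (-24/19). The projection is proj_W(v) = U c.
Check: (v - proj_W(v)) · u_1 = 0  (should be 0).
Result: proj_W(v) = (72/19, 24/19, 72/19).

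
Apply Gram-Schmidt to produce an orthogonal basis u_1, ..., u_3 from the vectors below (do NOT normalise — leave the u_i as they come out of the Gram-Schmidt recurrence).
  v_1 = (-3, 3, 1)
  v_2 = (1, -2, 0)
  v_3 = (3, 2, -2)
Orthogonal basis:
  u_1 = (-3, 3, 1)
  u_2 = (-8/19, -11/19, 9/19)
  u_3 = (2/7, 1/7, 3/7)

Apply the Gram-Schmidt recurrence
  u_1 = v_1
  u_i = v_i − Σ_{j<i} ((v_i · u_j) / (u_j · u_j)) · u_j.

Step by step this gives:
  u_1 = (-3, 3, 1)
  u_2 = (-8/19, -11/19, 9/19)
  u_3 = (2/7, 1/7, 3/7)

Orthogonality check:
  u_2 · u_1 = 0 (should be 0)
  u_3 · u_1 = 0 (should be 0)
  u_3 · u_2 = 0 (should be 0)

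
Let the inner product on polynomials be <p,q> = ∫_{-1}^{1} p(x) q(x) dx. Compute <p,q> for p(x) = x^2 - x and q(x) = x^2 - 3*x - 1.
<p,q> = 26/15

Expand the product: p(x)·q(x) = x^4 - 4*x^3 + 2*x^2 + x.
∫_{-1}^{1} of each monomial x^k gives [2/(k+1) if k even, 0 if k odd]. Integrating term-by-term (or equivalently evaluating the antiderivative F(x) = x^5/5 - x^4 + 2*x^3/3 + x^2/2 at the endpoints):
  F(1) − F(−1) = 11/30 − (-41/30) = 26/15.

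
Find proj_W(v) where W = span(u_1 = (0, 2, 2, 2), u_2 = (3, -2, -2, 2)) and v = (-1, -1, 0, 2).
proj_W(v) = (33/59, 5/59, 5/59, 49/59)

Set up U = [u_1 | ... | u_2] ∈ R^(4×2). The projector onto W = col(U) is P = U (U^T U)^(-1) U^T.
Compute U^T U =
  [12, -4]
  [-4, 21],
and U^T v = (2, 3).
Solve U^T U · c = U^T v for the coefficients: c = (27/118, 11/59). The projection is proj_W(v) = U c.
Check: (v - proj_W(v)) · u_1 = 0  (should be 0).
Check: (v - proj_W(v)) · u_2 = 0  (should be 0).
Result: proj_W(v) = (33/59, 5/59, 5/59, 49/59).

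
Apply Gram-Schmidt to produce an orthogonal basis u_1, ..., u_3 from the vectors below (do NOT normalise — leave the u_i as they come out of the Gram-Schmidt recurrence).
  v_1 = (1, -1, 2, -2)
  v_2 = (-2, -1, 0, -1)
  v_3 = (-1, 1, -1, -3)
Orthogonal basis:
  u_1 = (1, -1, 2, -2)
  u_2 = (-21/10, -9/10, -1/5, -4/5)
  u_3 = (9/59, 105/59, -75/59, -123/59)

Apply the Gram-Schmidt recurrence
  u_1 = v_1
  u_i = v_i − Σ_{j<i} ((v_i · u_j) / (u_j · u_j)) · u_j.

Step by step this gives:
  u_1 = (1, -1, 2, -2)
  u_2 = (-21/10, -9/10, -1/5, -4/5)
  u_3 = (9/59, 105/59, -75/59, -123/59)

Orthogonality check:
  u_2 · u_1 = 0 (should be 0)
  u_3 · u_1 = 0 (should be 0)
  u_3 · u_2 = 0 (should be 0)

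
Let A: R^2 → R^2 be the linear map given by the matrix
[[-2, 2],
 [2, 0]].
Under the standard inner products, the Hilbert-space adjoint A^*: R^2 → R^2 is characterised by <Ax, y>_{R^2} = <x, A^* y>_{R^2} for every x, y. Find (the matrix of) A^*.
A^* = A^T =
[[-2, 2],
 [2, 0]]

For real matrices with standard dot products, the defining identity <Ax, y> = <x, A^* y> gives (Ax)^T y = x^T (A^*) y, i.e. x^T A^T y = x^T (A^*) y. Since this holds for all x, y, we must have A^* = A^T. Therefore
A^* =
[[-2, 2],
 [2, 0]].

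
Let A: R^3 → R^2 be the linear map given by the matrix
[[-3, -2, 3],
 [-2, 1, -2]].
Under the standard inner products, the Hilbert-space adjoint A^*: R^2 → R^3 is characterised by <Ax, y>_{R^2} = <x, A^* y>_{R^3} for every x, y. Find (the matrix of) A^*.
A^* = A^T =
[[-3, -2],
 [-2, 1],
 [3, -2]]

For real matrices with standard dot products, the defining identity <Ax, y> = <x, A^* y> gives (Ax)^T y = x^T (A^*) y, i.e. x^T A^T y = x^T (A^*) y. Since this holds for all x, y, we must have A^* = A^T. Therefore
A^* =
[[-3, -2],
 [-2, 1],
 [3, -2]].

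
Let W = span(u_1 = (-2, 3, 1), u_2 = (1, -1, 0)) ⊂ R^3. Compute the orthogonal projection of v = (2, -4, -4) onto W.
proj_W(v) = (4/3, -14/3, -10/3)

Set up U = [u_1 | ... | u_2] ∈ R^(3×2). The projector onto W = col(U) is P = U (U^T U)^(-1) U^T.
Compute U^T U =
  [14, -5]
  [-5, 2],
and U^T v = (-20, 6).
Solve U^T U · c = U^T v for the coefficients: c = (-10/3, -16/3). The projection is proj_W(v) = U c.
Check: (v - proj_W(v)) · u_1 = 0  (should be 0).
Check: (v - proj_W(v)) · u_2 = 0  (should be 0).
Result: proj_W(v) = (4/3, -14/3, -10/3).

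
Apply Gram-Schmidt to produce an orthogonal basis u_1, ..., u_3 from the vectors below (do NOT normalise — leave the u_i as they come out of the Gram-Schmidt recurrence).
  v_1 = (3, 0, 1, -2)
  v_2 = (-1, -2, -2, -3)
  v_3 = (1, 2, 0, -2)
Orthogonal basis:
  u_1 = (3, 0, 1, -2)
  u_2 = (-17/14, -2, -29/14, -20/7)
  u_3 = (-117/251, 516/251, -111/251, -231/251)

Apply the Gram-Schmidt recurrence
  u_1 = v_1
  u_i = v_i − Σ_{j<i} ((v_i · u_j) / (u_j · u_j)) · u_j.

Step by step this gives:
  u_1 = (3, 0, 1, -2)
  u_2 = (-17/14, -2, -29/14, -20/7)
  u_3 = (-117/251, 516/251, -111/251, -231/251)

Orthogonality check:
  u_2 · u_1 = 0 (should be 0)
  u_3 · u_1 = 0 (should be 0)
  u_3 · u_2 = 0 (should be 0)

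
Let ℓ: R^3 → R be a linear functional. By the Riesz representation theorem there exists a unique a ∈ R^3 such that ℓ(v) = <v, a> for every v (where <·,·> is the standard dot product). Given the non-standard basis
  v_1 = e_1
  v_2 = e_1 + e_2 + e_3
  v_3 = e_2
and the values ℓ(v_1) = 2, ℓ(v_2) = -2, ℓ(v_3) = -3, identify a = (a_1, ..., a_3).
a = (2, -3, -1)

Write a = (a_1, ..., a_3) in the standard basis. For each basis vector v_i, ℓ(v_i) = <v_i, a> is a linear equation in the a_j's. Collect the n equations into a matrix system V a = ℓ, where row i of V is v_i (expressed in the standard basis). Since V is invertible (lower-triangular with 1s on the diagonal, up to permutation), solve by back-substitution:
  V =
[[1, 0, 0],
 [1, 1, 1],
 [0, 1, 0]]
  V a = (2, -2, -3)
Solving gives a = (2, -3, -1).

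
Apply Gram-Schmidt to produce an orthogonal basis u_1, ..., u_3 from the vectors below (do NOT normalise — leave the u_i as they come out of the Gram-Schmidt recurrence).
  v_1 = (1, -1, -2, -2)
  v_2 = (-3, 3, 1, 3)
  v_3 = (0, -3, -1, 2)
Orthogonal basis:
  u_1 = (1, -1, -2, -2)
  u_2 = (-8/5, 8/5, -9/5, 1/5)
  u_3 = (-25/42, -101/42, -19/14, 95/42)

Apply the Gram-Schmidt recurrence
  u_1 = v_1
  u_i = v_i − Σ_{j<i} ((v_i · u_j) / (u_j · u_j)) · u_j.

Step by step this gives:
  u_1 = (1, -1, -2, -2)
  u_2 = (-8/5, 8/5, -9/5, 1/5)
  u_3 = (-25/42, -101/42, -19/14, 95/42)

Orthogonality check:
  u_2 · u_1 = 0 (should be 0)
  u_3 · u_1 = 0 (should be 0)
  u_3 · u_2 = 0 (should be 0)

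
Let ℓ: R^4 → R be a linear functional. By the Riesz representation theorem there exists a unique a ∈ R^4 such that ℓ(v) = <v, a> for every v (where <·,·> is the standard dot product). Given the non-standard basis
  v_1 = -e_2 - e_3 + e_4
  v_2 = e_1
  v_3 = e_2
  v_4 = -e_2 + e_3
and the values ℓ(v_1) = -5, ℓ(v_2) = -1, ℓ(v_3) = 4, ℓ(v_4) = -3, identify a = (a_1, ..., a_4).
a = (-1, 4, 1, 0)

Write a = (a_1, ..., a_4) in the standard basis. For each basis vector v_i, ℓ(v_i) = <v_i, a> is a linear equation in the a_j's. Collect the n equations into a matrix system V a = ℓ, where row i of V is v_i (expressed in the standard basis). Since V is invertible (lower-triangular with 1s on the diagonal, up to permutation), solve by back-substitution:
  V =
[[0, -1, -1, 1],
 [1, 0, 0, 0],
 [0, 1, 0, 0],
 [0, -1, 1, 0]]
  V a = (-5, -1, 4, -3)
Solving gives a = (-1, 4, 1, 0).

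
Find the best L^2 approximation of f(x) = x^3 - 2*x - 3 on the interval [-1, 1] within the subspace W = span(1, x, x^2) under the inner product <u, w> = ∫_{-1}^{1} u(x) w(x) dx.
g(x) = -7*x/5 - 3

The best approximation g ∈ W is the orthogonal projection of f onto W. Writing g = a_0 + a_1 x + a_2 x^2, the coefficients solve the normal equations G · a = b where
  G_{ij} = <φ_i, φ_j> and b_i = <f, φ_i>, with φ_0 = 1, φ_1 = x, φ_2 = x^2.
G =
  [2, 0, 2/3]
  [0, 2/3, 0]
  [2/3, 0, 2/5],
b = (-6, -14/15, -2).
Solving gives a_0 = -3, a_1 = -7/5, a_2 = 0, so
  g(x) = -7*x/5 - 3.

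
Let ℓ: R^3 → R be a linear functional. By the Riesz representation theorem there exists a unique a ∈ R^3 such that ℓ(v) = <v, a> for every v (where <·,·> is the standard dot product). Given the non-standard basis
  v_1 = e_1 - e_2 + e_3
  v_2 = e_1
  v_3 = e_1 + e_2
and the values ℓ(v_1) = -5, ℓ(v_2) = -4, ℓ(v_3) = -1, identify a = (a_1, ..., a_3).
a = (-4, 3, 2)

Write a = (a_1, ..., a_3) in the standard basis. For each basis vector v_i, ℓ(v_i) = <v_i, a> is a linear equation in the a_j's. Collect the n equations into a matrix system V a = ℓ, where row i of V is v_i (expressed in the standard basis). Since V is invertible (lower-triangular with 1s on the diagonal, up to permutation), solve by back-substitution:
  V =
[[1, -1, 1],
 [1, 0, 0],
 [1, 1, 0]]
  V a = (-5, -4, -1)
Solving gives a = (-4, 3, 2).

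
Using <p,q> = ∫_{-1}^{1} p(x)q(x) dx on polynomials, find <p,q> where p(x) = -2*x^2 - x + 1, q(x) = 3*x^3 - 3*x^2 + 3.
<p,q> = 6/5

Expand the product: p(x)·q(x) = -6*x^5 + 3*x^4 + 6*x^3 - 9*x^2 - 3*x + 3.
∫_{-1}^{1} of each monomial x^k gives [2/(k+1) if k even, 0 if k odd]. Integrating term-by-term (or equivalently evaluating the antiderivative F(x) = -x^6 + 3*x^5/5 + 3*x^4/2 - 3*x^3 - 3*x^2/2 + 3*x at the endpoints):
  F(1) − F(−1) = -2/5 − (-8/5) = 6/5.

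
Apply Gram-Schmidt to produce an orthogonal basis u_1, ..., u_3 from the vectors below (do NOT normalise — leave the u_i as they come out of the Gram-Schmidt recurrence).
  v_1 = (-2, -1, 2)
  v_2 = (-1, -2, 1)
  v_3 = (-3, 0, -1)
Orthogonal basis:
  u_1 = (-2, -1, 2)
  u_2 = (1/3, -4/3, -1/3)
  u_3 = (-2, 0, -2)

Apply the Gram-Schmidt recurrence
  u_1 = v_1
  u_i = v_i − Σ_{j<i} ((v_i · u_j) / (u_j · u_j)) · u_j.

Step by step this gives:
  u_1 = (-2, -1, 2)
  u_2 = (1/3, -4/3, -1/3)
  u_3 = (-2, 0, -2)

Orthogonality check:
  u_2 · u_1 = 0 (should be 0)
  u_3 · u_1 = 0 (should be 0)
  u_3 · u_2 = 0 (should be 0)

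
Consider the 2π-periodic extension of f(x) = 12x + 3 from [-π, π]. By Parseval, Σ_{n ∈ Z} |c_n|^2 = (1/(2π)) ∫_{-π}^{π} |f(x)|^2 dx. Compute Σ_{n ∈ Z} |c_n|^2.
Σ |c_n|^2 = 48π^2 + 9

Expand and integrate term by term over [-π, π]:
  ∫ (12x)^2 dx = 144·(2π^3/3); ∫ 2·12·(3)·x dx = 0 (odd integrand); ∫ 3^2 dx = 9·2π.
So (1/(2π)) ∫_{-π}^{π} (12x + 3)^2 dx = 144π^2/3 + 9 = 48π^2 + 9.
Parseval ⇒ Σ |c_n|^2 = 48π^2 + 9.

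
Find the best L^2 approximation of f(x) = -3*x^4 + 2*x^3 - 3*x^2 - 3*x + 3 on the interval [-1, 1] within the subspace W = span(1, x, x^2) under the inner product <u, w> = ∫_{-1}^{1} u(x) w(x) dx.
g(x) = -39*x^2/7 - 9*x/5 + 114/35

The best approximation g ∈ W is the orthogonal projection of f onto W. Writing g = a_0 + a_1 x + a_2 x^2, the coefficients solve the normal equations G · a = b where
  G_{ij} = <φ_i, φ_j> and b_i = <f, φ_i>, with φ_0 = 1, φ_1 = x, φ_2 = x^2.
G =
  [2, 0, 2/3]
  [0, 2/3, 0]
  [2/3, 0, 2/5],
b = (14/5, -6/5, -2/35).
Solving gives a_0 = 114/35, a_1 = -9/5, a_2 = -39/7, so
  g(x) = -39*x^2/7 - 9*x/5 + 114/35.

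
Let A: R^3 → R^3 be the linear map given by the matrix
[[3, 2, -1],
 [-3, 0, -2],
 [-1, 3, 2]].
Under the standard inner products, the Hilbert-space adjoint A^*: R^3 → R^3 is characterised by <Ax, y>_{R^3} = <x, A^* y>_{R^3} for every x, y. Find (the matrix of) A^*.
A^* = A^T =
[[3, -3, -1],
 [2, 0, 3],
 [-1, -2, 2]]

For real matrices with standard dot products, the defining identity <Ax, y> = <x, A^* y> gives (Ax)^T y = x^T (A^*) y, i.e. x^T A^T y = x^T (A^*) y. Since this holds for all x, y, we must have A^* = A^T. Therefore
A^* =
[[3, -3, -1],
 [2, 0, 3],
 [-1, -2, 2]].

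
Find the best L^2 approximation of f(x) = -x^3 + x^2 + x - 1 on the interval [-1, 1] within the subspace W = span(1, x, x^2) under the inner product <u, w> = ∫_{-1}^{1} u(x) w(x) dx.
g(x) = x^2 + 2*x/5 - 1

The best approximation g ∈ W is the orthogonal projection of f onto W. Writing g = a_0 + a_1 x + a_2 x^2, the coefficients solve the normal equations G · a = b where
  G_{ij} = <φ_i, φ_j> and b_i = <f, φ_i>, with φ_0 = 1, φ_1 = x, φ_2 = x^2.
G =
  [2, 0, 2/3]
  [0, 2/3, 0]
  [2/3, 0, 2/5],
b = (-4/3, 4/15, -4/15).
Solving gives a_0 = -1, a_1 = 2/5, a_2 = 1, so
  g(x) = x^2 + 2*x/5 - 1.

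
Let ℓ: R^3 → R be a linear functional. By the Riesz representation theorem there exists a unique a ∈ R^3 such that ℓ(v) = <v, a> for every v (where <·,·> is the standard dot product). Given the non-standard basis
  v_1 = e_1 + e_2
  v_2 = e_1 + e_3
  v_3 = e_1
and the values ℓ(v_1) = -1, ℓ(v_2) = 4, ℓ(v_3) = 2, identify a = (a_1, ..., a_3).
a = (2, -3, 2)

Write a = (a_1, ..., a_3) in the standard basis. For each basis vector v_i, ℓ(v_i) = <v_i, a> is a linear equation in the a_j's. Collect the n equations into a matrix system V a = ℓ, where row i of V is v_i (expressed in the standard basis). Since V is invertible (lower-triangular with 1s on the diagonal, up to permutation), solve by back-substitution:
  V =
[[1, 1, 0],
 [1, 0, 1],
 [1, 0, 0]]
  V a = (-1, 4, 2)
Solving gives a = (2, -3, 2).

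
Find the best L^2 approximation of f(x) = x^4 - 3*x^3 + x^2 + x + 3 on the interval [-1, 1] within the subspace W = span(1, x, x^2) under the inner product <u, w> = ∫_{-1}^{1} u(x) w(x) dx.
g(x) = 13*x^2/7 - 4*x/5 + 102/35

The best approximation g ∈ W is the orthogonal projection of f onto W. Writing g = a_0 + a_1 x + a_2 x^2, the coefficients solve the normal equations G · a = b where
  G_{ij} = <φ_i, φ_j> and b_i = <f, φ_i>, with φ_0 = 1, φ_1 = x, φ_2 = x^2.
G =
  [2, 0, 2/3]
  [0, 2/3, 0]
  [2/3, 0, 2/5],
b = (106/15, -8/15, 94/35).
Solving gives a_0 = 102/35, a_1 = -4/5, a_2 = 13/7, so
  g(x) = 13*x^2/7 - 4*x/5 + 102/35.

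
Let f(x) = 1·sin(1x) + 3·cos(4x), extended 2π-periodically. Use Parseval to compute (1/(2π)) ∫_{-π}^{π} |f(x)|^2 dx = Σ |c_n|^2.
Σ |c_n|^2 = 5

Expand |f|^2 and use orthogonality of {sin(nx), cos(mx)} on [-π, π]:
  ∫_{-π}^{π} sin(nx)^2 dx = π, ∫ cos(mx)^2 dx = π, and cross terms integrate to 0.
So ∫_{-π}^{π} f(x)^2 dx = 1^2 · π + 3^2 · π = (1 + 9)π.
Divide by 2π: (1 + 9)/2 = 5.
By Parseval, this equals Σ |c_n|^2.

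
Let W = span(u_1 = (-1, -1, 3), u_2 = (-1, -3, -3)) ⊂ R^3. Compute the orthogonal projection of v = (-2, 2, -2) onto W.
proj_W(v) = (14/23, 16/23, -36/23)

Set up U = [u_1 | ... | u_2] ∈ R^(3×2). The projector onto W = col(U) is P = U (U^T U)^(-1) U^T.
Compute U^T U =
  [11, -5]
  [-5, 19],
and U^T v = (-6, 2).
Solve U^T U · c = U^T v for the coefficients: c = (-13/23, -1/23). The projection is proj_W(v) = U c.
Check: (v - proj_W(v)) · u_1 = 0  (should be 0).
Check: (v - proj_W(v)) · u_2 = 0  (should be 0).
Result: proj_W(v) = (14/23, 16/23, -36/23).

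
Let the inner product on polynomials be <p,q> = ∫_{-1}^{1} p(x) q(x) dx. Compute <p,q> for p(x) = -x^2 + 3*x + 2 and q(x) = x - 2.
<p,q> = -14/3

Expand the product: p(x)·q(x) = -x^3 + 5*x^2 - 4*x - 4.
∫_{-1}^{1} of each monomial x^k gives [2/(k+1) if k even, 0 if k odd]. Integrating term-by-term (or equivalently evaluating the antiderivative F(x) = -x^4/4 + 5*x^3/3 - 2*x^2 - 4*x at the endpoints):
  F(1) − F(−1) = -55/12 − (1/12) = -14/3.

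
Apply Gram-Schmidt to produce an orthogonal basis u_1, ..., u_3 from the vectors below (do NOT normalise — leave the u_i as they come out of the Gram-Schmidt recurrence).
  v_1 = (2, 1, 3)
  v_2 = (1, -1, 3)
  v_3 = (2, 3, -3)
Orthogonal basis:
  u_1 = (2, 1, 3)
  u_2 = (-3/7, -12/7, 6/7)
  u_3 = (4/3, -2/3, -2/3)

Apply the Gram-Schmidt recurrence
  u_1 = v_1
  u_i = v_i − Σ_{j<i} ((v_i · u_j) / (u_j · u_j)) · u_j.

Step by step this gives:
  u_1 = (2, 1, 3)
  u_2 = (-3/7, -12/7, 6/7)
  u_3 = (4/3, -2/3, -2/3)

Orthogonality check:
  u_2 · u_1 = 0 (should be 0)
  u_3 · u_1 = 0 (should be 0)
  u_3 · u_2 = 0 (should be 0)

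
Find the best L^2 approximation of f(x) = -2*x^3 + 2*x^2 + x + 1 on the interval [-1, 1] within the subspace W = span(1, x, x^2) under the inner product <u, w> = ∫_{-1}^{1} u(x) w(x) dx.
g(x) = 2*x^2 - x/5 + 1

The best approximation g ∈ W is the orthogonal projection of f onto W. Writing g = a_0 + a_1 x + a_2 x^2, the coefficients solve the normal equations G · a = b where
  G_{ij} = <φ_i, φ_j> and b_i = <f, φ_i>, with φ_0 = 1, φ_1 = x, φ_2 = x^2.
G =
  [2, 0, 2/3]
  [0, 2/3, 0]
  [2/3, 0, 2/5],
b = (10/3, -2/15, 22/15).
Solving gives a_0 = 1, a_1 = -1/5, a_2 = 2, so
  g(x) = 2*x^2 - x/5 + 1.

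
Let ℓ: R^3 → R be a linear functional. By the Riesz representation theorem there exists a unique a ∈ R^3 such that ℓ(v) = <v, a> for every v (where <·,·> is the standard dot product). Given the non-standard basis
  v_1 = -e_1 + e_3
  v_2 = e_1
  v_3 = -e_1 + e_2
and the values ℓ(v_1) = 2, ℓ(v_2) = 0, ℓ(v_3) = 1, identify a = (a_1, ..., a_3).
a = (0, 1, 2)

Write a = (a_1, ..., a_3) in the standard basis. For each basis vector v_i, ℓ(v_i) = <v_i, a> is a linear equation in the a_j's. Collect the n equations into a matrix system V a = ℓ, where row i of V is v_i (expressed in the standard basis). Since V is invertible (lower-triangular with 1s on the diagonal, up to permutation), solve by back-substitution:
  V =
[[-1, 0, 1],
 [1, 0, 0],
 [-1, 1, 0]]
  V a = (2, 0, 1)
Solving gives a = (0, 1, 2).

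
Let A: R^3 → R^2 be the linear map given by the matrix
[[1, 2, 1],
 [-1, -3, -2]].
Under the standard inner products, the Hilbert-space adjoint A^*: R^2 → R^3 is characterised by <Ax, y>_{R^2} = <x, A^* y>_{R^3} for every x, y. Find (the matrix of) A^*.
A^* = A^T =
[[1, -1],
 [2, -3],
 [1, -2]]

For real matrices with standard dot products, the defining identity <Ax, y> = <x, A^* y> gives (Ax)^T y = x^T (A^*) y, i.e. x^T A^T y = x^T (A^*) y. Since this holds for all x, y, we must have A^* = A^T. Therefore
A^* =
[[1, -1],
 [2, -3],
 [1, -2]].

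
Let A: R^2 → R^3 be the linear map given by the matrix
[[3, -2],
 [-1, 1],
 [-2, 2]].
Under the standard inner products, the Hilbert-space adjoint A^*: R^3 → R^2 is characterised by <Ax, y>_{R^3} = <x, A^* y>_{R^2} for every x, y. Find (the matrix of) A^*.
A^* = A^T =
[[3, -1, -2],
 [-2, 1, 2]]

For real matrices with standard dot products, the defining identity <Ax, y> = <x, A^* y> gives (Ax)^T y = x^T (A^*) y, i.e. x^T A^T y = x^T (A^*) y. Since this holds for all x, y, we must have A^* = A^T. Therefore
A^* =
[[3, -1, -2],
 [-2, 1, 2]].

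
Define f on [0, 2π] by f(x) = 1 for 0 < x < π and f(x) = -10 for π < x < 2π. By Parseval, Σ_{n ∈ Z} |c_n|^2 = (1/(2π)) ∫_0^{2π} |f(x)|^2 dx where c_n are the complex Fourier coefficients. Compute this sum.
Σ |c_n|^2 = 101/2

Parseval equates the L^2 energy of f (normalised by 1/(2π)) with the ℓ^2 sum of its Fourier coefficients: (1/(2π)) ∫_0^{2π} |f|^2 = Σ |c_n|^2.
Compute the left side: (1/(2π)) [∫_0^π 1^2 dx + ∫_π^{2π} (-10)^2 dx] = (1/(2π)) · (1π + 100π) = (1 + 100)/2 = 101/2.
So Σ_{n ∈ Z} |c_n|^2 = 101/2.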